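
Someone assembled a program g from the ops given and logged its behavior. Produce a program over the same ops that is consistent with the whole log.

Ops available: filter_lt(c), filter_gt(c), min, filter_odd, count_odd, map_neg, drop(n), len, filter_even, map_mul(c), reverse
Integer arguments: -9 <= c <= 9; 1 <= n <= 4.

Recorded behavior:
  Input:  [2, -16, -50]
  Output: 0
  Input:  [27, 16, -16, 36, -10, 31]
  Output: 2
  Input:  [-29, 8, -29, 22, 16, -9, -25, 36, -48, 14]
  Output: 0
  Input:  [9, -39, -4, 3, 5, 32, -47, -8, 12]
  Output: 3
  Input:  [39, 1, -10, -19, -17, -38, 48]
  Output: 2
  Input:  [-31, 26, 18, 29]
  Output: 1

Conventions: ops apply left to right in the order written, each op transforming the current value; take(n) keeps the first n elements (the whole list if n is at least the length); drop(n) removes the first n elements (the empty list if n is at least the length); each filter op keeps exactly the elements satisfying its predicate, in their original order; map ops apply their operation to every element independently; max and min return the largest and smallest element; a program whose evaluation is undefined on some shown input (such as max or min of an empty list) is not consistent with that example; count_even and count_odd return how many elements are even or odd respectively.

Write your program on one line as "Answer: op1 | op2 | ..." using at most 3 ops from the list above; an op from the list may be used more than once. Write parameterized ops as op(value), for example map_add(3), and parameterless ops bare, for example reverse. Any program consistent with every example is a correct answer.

filter_gt(-6) | reverse | count_odd

Check, running the answer program on each example:
  [2, -16, -50] -> [2] -> [2] -> 0
  [27, 16, -16, 36, -10, 31] -> [27, 16, 36, 31] -> [31, 36, 16, 27] -> 2
  [-29, 8, -29, 22, 16, -9, -25, 36, -48, 14] -> [8, 22, 16, 36, 14] -> [14, 36, 16, 22, 8] -> 0
  [9, -39, -4, 3, 5, 32, -47, -8, 12] -> [9, -4, 3, 5, 32, 12] -> [12, 32, 5, 3, -4, 9] -> 3
  [39, 1, -10, -19, -17, -38, 48] -> [39, 1, 48] -> [48, 1, 39] -> 2
  [-31, 26, 18, 29] -> [26, 18, 29] -> [29, 18, 26] -> 1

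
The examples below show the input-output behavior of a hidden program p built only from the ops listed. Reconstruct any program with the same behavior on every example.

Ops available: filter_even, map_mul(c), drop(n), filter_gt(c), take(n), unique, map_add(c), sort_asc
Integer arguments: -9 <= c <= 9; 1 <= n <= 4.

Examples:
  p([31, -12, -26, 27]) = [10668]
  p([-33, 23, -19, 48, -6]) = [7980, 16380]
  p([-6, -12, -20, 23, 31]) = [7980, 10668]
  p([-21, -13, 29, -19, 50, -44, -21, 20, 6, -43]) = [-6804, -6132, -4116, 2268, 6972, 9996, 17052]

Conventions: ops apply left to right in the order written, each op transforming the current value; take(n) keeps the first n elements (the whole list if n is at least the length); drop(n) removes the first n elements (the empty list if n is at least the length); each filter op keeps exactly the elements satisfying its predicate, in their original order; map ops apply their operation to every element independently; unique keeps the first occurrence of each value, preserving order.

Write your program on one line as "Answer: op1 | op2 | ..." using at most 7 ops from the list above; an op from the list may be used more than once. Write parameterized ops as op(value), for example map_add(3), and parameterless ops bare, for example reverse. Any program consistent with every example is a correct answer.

map_mul(-8) | map_add(-6) | map_mul(7) | map_mul(-6) | sort_asc | drop(3)

Check, running the answer program on each example:
  [31, -12, -26, 27] -> [-248, 96, 208, -216] -> [-254, 90, 202, -222] -> [-1778, 630, 1414, -1554] -> [10668, -3780, -8484, 9324] -> [-8484, -3780, 9324, 10668] -> [10668]
  [-33, 23, -19, 48, -6] -> [264, -184, 152, -384, 48] -> [258, -190, 146, -390, 42] -> [1806, -1330, 1022, -2730, 294] -> [-10836, 7980, -6132, 16380, -1764] -> [-10836, -6132, -1764, 7980, 16380] -> [7980, 16380]
  [-6, -12, -20, 23, 31] -> [48, 96, 160, -184, -248] -> [42, 90, 154, -190, -254] -> [294, 630, 1078, -1330, -1778] -> [-1764, -3780, -6468, 7980, 10668] -> [-6468, -3780, -1764, 7980, 10668] -> [7980, 10668]
  [-21, -13, 29, -19, 50, -44, -21, 20, 6, -43] -> [168, 104, -232, 152, -400, 352, 168, -160, -48, 344] -> [162, 98, -238, 146, -406, 346, 162, -166, -54, 338] -> [1134, 686, -1666, 1022, -2842, 2422, 1134, -1162, -378, 2366] -> [-6804, -4116, 9996, -6132, 17052, -14532, -6804, 6972, 2268, -14196] -> [-14532, -14196, -6804, -6804, -6132, -4116, 2268, 6972, 9996, 17052] -> [-6804, -6132, -4116, 2268, 6972, 9996, 17052]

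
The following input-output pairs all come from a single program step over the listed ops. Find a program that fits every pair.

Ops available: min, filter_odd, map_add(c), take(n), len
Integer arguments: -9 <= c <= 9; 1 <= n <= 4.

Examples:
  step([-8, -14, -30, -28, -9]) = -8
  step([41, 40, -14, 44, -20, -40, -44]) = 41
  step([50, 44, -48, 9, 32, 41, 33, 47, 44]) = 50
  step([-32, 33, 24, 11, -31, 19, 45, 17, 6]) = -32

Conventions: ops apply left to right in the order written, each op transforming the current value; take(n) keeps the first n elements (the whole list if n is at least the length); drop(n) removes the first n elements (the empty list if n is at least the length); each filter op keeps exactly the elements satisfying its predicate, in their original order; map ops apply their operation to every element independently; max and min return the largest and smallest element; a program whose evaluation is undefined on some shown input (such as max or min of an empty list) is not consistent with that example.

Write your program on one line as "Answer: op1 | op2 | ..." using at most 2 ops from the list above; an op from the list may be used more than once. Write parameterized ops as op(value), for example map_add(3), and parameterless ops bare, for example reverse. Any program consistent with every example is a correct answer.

take(1) | min

Check, running the answer program on each example:
  [-8, -14, -30, -28, -9] -> [-8] -> -8
  [41, 40, -14, 44, -20, -40, -44] -> [41] -> 41
  [50, 44, -48, 9, 32, 41, 33, 47, 44] -> [50] -> 50
  [-32, 33, 24, 11, -31, 19, 45, 17, 6] -> [-32] -> -32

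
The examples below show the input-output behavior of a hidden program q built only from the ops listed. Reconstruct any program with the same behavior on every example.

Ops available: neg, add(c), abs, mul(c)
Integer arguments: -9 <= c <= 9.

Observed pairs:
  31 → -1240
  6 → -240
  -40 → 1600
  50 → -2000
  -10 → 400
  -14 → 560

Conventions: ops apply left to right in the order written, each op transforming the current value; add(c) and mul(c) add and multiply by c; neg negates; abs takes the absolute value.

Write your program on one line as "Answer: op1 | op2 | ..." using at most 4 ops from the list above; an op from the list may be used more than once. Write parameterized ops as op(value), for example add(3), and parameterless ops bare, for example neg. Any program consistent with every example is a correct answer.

neg | mul(8) | mul(5)

Check, running the answer program on each example:
  31 -> -31 -> -248 -> -1240
  6 -> -6 -> -48 -> -240
  -40 -> 40 -> 320 -> 1600
  50 -> -50 -> -400 -> -2000
  -10 -> 10 -> 80 -> 400
  -14 -> 14 -> 112 -> 560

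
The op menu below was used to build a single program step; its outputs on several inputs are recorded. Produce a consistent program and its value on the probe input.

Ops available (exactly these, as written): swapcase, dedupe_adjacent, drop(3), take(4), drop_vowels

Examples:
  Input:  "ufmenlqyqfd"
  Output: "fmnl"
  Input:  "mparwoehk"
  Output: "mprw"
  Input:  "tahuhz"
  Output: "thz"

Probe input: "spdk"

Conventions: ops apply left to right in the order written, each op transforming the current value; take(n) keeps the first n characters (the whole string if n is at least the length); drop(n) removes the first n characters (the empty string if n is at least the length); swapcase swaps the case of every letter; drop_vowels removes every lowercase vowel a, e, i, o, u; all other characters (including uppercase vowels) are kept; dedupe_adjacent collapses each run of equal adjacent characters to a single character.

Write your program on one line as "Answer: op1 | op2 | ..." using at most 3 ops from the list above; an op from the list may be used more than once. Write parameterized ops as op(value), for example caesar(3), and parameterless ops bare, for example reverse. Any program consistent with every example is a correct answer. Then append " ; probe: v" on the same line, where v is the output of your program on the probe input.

drop_vowels | dedupe_adjacent | take(4) ; probe: "spdk"

Check, running the answer program on each example:
  "ufmenlqyqfd" -> "fmnlqyqfd" -> "fmnlqyqfd" -> "fmnl"
  "mparwoehk" -> "mprwhk" -> "mprwhk" -> "mprw"
  "tahuhz" -> "thhz" -> "thz" -> "thz"
  probe: "spdk" -> "spdk" -> "spdk" -> "spdk"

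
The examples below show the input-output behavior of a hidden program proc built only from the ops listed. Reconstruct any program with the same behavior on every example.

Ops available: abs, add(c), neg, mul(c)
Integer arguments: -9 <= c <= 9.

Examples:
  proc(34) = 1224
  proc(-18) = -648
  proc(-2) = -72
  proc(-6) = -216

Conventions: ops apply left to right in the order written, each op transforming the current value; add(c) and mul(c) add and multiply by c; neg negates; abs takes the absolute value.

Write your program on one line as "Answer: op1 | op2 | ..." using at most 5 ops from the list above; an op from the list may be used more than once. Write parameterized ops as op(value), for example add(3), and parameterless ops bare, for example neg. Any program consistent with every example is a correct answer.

mul(-3) | mul(-2) | neg | mul(3) | mul(-2)

Check, running the answer program on each example:
  34 -> -102 -> 204 -> -204 -> -612 -> 1224
  -18 -> 54 -> -108 -> 108 -> 324 -> -648
  -2 -> 6 -> -12 -> 12 -> 36 -> -72
  -6 -> 18 -> -36 -> 36 -> 108 -> -216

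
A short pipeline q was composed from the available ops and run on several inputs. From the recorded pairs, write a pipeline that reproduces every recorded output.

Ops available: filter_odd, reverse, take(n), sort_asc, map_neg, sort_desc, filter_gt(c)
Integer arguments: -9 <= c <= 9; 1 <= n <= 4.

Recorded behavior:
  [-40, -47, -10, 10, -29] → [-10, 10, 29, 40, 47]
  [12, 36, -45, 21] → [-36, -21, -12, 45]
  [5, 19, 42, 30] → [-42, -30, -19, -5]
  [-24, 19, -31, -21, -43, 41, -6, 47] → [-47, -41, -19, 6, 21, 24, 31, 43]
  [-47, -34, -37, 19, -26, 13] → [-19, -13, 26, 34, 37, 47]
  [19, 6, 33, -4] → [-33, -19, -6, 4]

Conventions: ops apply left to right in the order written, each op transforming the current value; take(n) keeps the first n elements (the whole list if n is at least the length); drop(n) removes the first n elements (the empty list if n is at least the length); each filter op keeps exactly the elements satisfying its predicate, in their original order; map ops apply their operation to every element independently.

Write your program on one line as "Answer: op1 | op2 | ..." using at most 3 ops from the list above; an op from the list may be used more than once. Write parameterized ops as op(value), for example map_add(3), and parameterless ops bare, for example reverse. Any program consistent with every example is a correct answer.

map_neg | sort_desc | sort_asc

Check, running the answer program on each example:
  [-40, -47, -10, 10, -29] -> [40, 47, 10, -10, 29] -> [47, 40, 29, 10, -10] -> [-10, 10, 29, 40, 47]
  [12, 36, -45, 21] -> [-12, -36, 45, -21] -> [45, -12, -21, -36] -> [-36, -21, -12, 45]
  [5, 19, 42, 30] -> [-5, -19, -42, -30] -> [-5, -19, -30, -42] -> [-42, -30, -19, -5]
  [-24, 19, -31, -21, -43, 41, -6, 47] -> [24, -19, 31, 21, 43, -41, 6, -47] -> [43, 31, 24, 21, 6, -19, -41, -47] -> [-47, -41, -19, 6, 21, 24, 31, 43]
  [-47, -34, -37, 19, -26, 13] -> [47, 34, 37, -19, 26, -13] -> [47, 37, 34, 26, -13, -19] -> [-19, -13, 26, 34, 37, 47]
  [19, 6, 33, -4] -> [-19, -6, -33, 4] -> [4, -6, -19, -33] -> [-33, -19, -6, 4]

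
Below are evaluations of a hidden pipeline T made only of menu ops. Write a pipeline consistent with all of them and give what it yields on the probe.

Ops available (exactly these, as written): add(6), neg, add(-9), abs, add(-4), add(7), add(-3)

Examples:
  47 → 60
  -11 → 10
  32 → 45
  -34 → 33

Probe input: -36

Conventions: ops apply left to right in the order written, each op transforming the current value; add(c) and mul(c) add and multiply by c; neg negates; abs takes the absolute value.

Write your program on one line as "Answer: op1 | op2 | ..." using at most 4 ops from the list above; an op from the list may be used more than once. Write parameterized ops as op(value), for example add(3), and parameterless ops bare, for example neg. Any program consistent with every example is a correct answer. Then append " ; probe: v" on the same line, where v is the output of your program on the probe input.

add(7) | abs | add(6) ; probe: 35

Check, running the answer program on each example:
  47 -> 54 -> 54 -> 60
  -11 -> -4 -> 4 -> 10
  32 -> 39 -> 39 -> 45
  -34 -> -27 -> 27 -> 33
  probe: -36 -> -29 -> 29 -> 35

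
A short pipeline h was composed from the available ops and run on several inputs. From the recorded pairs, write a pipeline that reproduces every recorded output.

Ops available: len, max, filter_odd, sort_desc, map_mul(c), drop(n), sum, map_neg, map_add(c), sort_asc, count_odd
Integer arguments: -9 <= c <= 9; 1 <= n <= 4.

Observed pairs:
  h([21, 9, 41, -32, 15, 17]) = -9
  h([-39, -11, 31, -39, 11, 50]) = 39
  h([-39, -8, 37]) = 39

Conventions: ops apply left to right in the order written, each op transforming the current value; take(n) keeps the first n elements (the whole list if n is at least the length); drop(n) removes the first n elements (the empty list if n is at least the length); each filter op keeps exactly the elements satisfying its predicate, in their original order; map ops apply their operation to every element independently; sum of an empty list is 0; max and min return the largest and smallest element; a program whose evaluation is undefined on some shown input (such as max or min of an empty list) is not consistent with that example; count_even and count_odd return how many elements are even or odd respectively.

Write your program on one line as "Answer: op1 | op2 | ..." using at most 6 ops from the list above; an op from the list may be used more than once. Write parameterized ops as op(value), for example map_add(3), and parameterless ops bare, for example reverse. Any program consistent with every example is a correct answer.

sort_desc | sort_asc | map_neg | filter_odd | max

Check, running the answer program on each example:
  [21, 9, 41, -32, 15, 17] -> [41, 21, 17, 15, 9, -32] -> [-32, 9, 15, 17, 21, 41] -> [32, -9, -15, -17, -21, -41] -> [-9, -15, -17, -21, -41] -> -9
  [-39, -11, 31, -39, 11, 50] -> [50, 31, 11, -11, -39, -39] -> [-39, -39, -11, 11, 31, 50] -> [39, 39, 11, -11, -31, -50] -> [39, 39, 11, -11, -31] -> 39
  [-39, -8, 37] -> [37, -8, -39] -> [-39, -8, 37] -> [39, 8, -37] -> [39, -37] -> 39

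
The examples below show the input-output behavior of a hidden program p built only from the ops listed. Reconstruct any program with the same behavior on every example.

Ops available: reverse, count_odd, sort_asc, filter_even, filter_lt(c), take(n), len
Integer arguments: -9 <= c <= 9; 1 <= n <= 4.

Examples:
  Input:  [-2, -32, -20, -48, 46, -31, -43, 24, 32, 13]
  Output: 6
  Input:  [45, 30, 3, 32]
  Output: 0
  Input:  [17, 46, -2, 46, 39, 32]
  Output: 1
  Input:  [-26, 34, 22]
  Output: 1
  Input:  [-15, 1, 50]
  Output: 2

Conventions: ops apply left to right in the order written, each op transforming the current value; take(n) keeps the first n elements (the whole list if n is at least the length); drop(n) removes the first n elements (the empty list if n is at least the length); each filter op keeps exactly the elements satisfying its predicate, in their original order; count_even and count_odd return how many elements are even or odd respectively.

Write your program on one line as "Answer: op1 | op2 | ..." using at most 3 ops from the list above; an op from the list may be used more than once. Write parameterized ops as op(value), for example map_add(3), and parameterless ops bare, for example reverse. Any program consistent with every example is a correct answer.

sort_asc | filter_lt(3) | len

Check, running the answer program on each example:
  [-2, -32, -20, -48, 46, -31, -43, 24, 32, 13] -> [-48, -43, -32, -31, -20, -2, 13, 24, 32, 46] -> [-48, -43, -32, -31, -20, -2] -> 6
  [45, 30, 3, 32] -> [3, 30, 32, 45] -> [] -> 0
  [17, 46, -2, 46, 39, 32] -> [-2, 17, 32, 39, 46, 46] -> [-2] -> 1
  [-26, 34, 22] -> [-26, 22, 34] -> [-26] -> 1
  [-15, 1, 50] -> [-15, 1, 50] -> [-15, 1] -> 2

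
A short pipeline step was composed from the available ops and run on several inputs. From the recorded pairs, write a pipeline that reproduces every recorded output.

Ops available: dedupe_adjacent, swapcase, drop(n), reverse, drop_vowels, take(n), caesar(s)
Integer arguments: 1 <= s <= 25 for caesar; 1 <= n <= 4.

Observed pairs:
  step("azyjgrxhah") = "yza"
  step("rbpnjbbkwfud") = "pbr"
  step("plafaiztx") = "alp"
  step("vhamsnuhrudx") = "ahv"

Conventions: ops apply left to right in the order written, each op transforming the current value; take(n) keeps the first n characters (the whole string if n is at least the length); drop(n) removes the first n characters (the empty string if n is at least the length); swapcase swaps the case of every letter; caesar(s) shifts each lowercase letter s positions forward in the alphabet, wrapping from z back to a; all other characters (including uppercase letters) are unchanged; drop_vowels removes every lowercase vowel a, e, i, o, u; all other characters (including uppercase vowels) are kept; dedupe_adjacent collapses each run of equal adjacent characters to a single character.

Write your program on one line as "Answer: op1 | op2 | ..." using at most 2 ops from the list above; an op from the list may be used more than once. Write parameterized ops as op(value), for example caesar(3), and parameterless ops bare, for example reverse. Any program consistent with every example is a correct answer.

take(3) | reverse

Check, running the answer program on each example:
  "azyjgrxhah" -> "azy" -> "yza"
  "rbpnjbbkwfud" -> "rbp" -> "pbr"
  "plafaiztx" -> "pla" -> "alp"
  "vhamsnuhrudx" -> "vha" -> "ahv"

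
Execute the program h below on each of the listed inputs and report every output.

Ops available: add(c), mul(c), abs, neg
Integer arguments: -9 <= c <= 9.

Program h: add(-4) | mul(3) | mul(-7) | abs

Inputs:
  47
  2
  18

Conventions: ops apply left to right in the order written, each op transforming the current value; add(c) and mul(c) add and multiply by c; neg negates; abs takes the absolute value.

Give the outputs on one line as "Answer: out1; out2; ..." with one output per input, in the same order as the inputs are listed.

903; 42; 294

Execution, op by op:
  47 -> 43 -> 129 -> -903 -> 903
  2 -> -2 -> -6 -> 42 -> 42
  18 -> 14 -> 42 -> -294 -> 294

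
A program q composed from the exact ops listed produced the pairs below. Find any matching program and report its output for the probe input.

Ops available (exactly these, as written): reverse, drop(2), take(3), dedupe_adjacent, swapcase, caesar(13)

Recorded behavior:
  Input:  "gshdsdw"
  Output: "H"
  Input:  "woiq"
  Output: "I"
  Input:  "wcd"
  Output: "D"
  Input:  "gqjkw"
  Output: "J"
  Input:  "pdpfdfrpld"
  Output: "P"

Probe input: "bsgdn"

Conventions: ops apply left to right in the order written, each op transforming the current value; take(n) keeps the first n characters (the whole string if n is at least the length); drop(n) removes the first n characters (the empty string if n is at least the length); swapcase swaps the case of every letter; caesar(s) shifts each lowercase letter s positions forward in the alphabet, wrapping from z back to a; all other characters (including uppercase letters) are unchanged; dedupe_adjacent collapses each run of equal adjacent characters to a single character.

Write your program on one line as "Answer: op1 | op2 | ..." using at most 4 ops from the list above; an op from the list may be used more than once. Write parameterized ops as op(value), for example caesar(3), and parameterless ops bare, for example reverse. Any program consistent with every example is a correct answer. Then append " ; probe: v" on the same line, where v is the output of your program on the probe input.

take(3) | drop(2) | swapcase ; probe: "G"

Check, running the answer program on each example:
  "gshdsdw" -> "gsh" -> "h" -> "H"
  "woiq" -> "woi" -> "i" -> "I"
  "wcd" -> "wcd" -> "d" -> "D"
  "gqjkw" -> "gqj" -> "j" -> "J"
  "pdpfdfrpld" -> "pdp" -> "p" -> "P"
  probe: "bsgdn" -> "bsg" -> "g" -> "G"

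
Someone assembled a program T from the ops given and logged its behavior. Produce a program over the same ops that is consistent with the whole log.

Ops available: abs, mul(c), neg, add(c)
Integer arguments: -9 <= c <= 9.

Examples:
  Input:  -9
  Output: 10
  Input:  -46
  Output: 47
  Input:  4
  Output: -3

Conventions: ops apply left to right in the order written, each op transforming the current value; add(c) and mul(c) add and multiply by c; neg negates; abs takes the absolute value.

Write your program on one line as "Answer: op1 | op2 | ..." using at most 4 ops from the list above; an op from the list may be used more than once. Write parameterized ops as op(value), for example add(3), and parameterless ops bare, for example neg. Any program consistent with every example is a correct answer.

neg | add(3) | add(-2)

Check, running the answer program on each example:
  -9 -> 9 -> 12 -> 10
  -46 -> 46 -> 49 -> 47
  4 -> -4 -> -1 -> -3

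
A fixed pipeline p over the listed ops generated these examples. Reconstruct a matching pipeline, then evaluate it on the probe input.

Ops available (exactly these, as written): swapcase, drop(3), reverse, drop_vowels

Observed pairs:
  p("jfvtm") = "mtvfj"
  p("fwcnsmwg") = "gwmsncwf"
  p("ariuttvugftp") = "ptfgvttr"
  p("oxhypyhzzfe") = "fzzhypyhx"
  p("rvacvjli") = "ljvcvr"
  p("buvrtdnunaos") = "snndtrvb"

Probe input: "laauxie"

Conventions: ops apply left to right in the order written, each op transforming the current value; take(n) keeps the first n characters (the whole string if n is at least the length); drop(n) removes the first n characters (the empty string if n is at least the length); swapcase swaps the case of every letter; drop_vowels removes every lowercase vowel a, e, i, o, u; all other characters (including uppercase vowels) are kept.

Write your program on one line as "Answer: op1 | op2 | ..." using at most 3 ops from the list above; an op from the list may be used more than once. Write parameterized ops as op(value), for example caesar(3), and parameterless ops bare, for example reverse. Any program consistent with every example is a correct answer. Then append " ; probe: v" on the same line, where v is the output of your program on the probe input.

drop_vowels | reverse ; probe: "xl"

Check, running the answer program on each example:
  "jfvtm" -> "jfvtm" -> "mtvfj"
  "fwcnsmwg" -> "fwcnsmwg" -> "gwmsncwf"
  "ariuttvugftp" -> "rttvgftp" -> "ptfgvttr"
  "oxhypyhzzfe" -> "xhypyhzzf" -> "fzzhypyhx"
  "rvacvjli" -> "rvcvjl" -> "ljvcvr"
  "buvrtdnunaos" -> "bvrtdnns" -> "snndtrvb"
  probe: "laauxie" -> "lx" -> "xl"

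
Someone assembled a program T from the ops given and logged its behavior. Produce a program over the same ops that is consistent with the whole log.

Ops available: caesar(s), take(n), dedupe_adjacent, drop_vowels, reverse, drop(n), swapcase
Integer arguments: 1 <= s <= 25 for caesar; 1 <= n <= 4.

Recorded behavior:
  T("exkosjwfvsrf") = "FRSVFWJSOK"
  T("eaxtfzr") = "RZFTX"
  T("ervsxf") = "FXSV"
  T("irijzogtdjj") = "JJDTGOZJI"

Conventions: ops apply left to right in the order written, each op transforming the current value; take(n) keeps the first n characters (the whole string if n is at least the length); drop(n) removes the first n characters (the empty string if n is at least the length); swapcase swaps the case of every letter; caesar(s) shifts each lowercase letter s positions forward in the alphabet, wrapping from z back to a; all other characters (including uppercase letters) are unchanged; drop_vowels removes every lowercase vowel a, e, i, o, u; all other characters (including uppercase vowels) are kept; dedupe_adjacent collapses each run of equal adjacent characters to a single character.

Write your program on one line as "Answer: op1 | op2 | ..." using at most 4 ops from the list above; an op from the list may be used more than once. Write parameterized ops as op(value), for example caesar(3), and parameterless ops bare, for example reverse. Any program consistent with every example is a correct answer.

swapcase | drop(2) | reverse

Check, running the answer program on each example:
  "exkosjwfvsrf" -> "EXKOSJWFVSRF" -> "KOSJWFVSRF" -> "FRSVFWJSOK"
  "eaxtfzr" -> "EAXTFZR" -> "XTFZR" -> "RZFTX"
  "ervsxf" -> "ERVSXF" -> "VSXF" -> "FXSV"
  "irijzogtdjj" -> "IRIJZOGTDJJ" -> "IJZOGTDJJ" -> "JJDTGOZJI"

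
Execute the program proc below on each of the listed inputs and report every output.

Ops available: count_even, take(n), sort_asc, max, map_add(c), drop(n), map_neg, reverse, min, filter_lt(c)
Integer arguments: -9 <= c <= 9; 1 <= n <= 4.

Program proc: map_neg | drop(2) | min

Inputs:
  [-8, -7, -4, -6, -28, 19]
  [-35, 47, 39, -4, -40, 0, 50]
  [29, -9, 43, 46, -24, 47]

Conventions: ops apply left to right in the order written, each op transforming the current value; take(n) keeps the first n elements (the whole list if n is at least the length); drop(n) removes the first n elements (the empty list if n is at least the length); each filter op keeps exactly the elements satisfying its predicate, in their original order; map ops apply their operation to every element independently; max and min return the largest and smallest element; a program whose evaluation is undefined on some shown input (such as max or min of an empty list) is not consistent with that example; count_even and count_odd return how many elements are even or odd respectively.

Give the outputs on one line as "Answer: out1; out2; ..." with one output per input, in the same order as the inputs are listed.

Execution, op by op:
  [-8, -7, -4, -6, -28, 19] -> [8, 7, 4, 6, 28, -19] -> [4, 6, 28, -19] -> -19
  [-35, 47, 39, -4, -40, 0, 50] -> [35, -47, -39, 4, 40, 0, -50] -> [-39, 4, 40, 0, -50] -> -50
  [29, -9, 43, 46, -24, 47] -> [-29, 9, -43, -46, 24, -47] -> [-43, -46, 24, -47] -> -47

-19; -50; -47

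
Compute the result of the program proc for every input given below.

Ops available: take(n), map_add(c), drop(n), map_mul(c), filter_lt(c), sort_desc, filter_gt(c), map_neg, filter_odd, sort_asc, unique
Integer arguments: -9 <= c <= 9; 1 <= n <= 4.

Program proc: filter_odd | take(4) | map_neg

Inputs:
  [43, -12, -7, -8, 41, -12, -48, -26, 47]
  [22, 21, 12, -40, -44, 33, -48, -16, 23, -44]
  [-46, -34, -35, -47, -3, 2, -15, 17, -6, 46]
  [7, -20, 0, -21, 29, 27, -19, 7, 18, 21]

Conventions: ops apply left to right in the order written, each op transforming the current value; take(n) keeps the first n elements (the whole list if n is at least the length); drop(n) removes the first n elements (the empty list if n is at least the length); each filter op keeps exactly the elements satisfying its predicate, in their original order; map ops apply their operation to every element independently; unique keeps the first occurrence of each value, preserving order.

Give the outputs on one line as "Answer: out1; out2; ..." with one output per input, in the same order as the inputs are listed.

Execution, op by op:
  [43, -12, -7, -8, 41, -12, -48, -26, 47] -> [43, -7, 41, 47] -> [43, -7, 41, 47] -> [-43, 7, -41, -47]
  [22, 21, 12, -40, -44, 33, -48, -16, 23, -44] -> [21, 33, 23] -> [21, 33, 23] -> [-21, -33, -23]
  [-46, -34, -35, -47, -3, 2, -15, 17, -6, 46] -> [-35, -47, -3, -15, 17] -> [-35, -47, -3, -15] -> [35, 47, 3, 15]
  [7, -20, 0, -21, 29, 27, -19, 7, 18, 21] -> [7, -21, 29, 27, -19, 7, 21] -> [7, -21, 29, 27] -> [-7, 21, -29, -27]

[-43, 7, -41, -47]; [-21, -33, -23]; [35, 47, 3, 15]; [-7, 21, -29, -27]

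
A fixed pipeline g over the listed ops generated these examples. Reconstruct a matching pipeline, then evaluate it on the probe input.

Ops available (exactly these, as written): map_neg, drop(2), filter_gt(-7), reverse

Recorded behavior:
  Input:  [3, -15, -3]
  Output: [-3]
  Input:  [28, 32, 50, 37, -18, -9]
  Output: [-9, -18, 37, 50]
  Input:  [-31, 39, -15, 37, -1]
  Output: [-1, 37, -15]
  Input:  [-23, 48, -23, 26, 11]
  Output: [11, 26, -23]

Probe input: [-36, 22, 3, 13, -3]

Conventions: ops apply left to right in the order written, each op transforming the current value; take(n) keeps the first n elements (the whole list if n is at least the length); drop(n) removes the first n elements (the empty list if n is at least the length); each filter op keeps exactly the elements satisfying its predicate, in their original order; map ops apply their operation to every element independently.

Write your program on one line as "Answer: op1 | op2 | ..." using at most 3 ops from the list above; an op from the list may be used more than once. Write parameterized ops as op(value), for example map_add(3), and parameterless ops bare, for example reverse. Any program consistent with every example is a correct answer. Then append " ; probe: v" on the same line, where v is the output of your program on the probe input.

drop(2) | reverse ; probe: [-3, 13, 3]

Check, running the answer program on each example:
  [3, -15, -3] -> [-3] -> [-3]
  [28, 32, 50, 37, -18, -9] -> [50, 37, -18, -9] -> [-9, -18, 37, 50]
  [-31, 39, -15, 37, -1] -> [-15, 37, -1] -> [-1, 37, -15]
  [-23, 48, -23, 26, 11] -> [-23, 26, 11] -> [11, 26, -23]
  probe: [-36, 22, 3, 13, -3] -> [3, 13, -3] -> [-3, 13, 3]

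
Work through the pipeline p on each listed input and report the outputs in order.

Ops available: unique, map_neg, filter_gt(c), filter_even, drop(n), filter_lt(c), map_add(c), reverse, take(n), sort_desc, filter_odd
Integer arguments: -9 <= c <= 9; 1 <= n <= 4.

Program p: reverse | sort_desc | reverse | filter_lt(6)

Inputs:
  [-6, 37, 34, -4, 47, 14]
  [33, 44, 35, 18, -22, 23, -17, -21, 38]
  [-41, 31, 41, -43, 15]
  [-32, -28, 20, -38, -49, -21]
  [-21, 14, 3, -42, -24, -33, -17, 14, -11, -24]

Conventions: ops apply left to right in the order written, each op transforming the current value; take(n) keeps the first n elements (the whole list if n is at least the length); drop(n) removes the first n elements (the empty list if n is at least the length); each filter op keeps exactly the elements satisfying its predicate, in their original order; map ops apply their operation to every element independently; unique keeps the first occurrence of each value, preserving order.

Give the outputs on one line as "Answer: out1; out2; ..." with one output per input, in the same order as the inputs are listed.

[-6, -4]; [-22, -21, -17]; [-43, -41]; [-49, -38, -32, -28, -21]; [-42, -33, -24, -24, -21, -17, -11, 3]

Execution, op by op:
  [-6, 37, 34, -4, 47, 14] -> [14, 47, -4, 34, 37, -6] -> [47, 37, 34, 14, -4, -6] -> [-6, -4, 14, 34, 37, 47] -> [-6, -4]
  [33, 44, 35, 18, -22, 23, -17, -21, 38] -> [38, -21, -17, 23, -22, 18, 35, 44, 33] -> [44, 38, 35, 33, 23, 18, -17, -21, -22] -> [-22, -21, -17, 18, 23, 33, 35, 38, 44] -> [-22, -21, -17]
  [-41, 31, 41, -43, 15] -> [15, -43, 41, 31, -41] -> [41, 31, 15, -41, -43] -> [-43, -41, 15, 31, 41] -> [-43, -41]
  [-32, -28, 20, -38, -49, -21] -> [-21, -49, -38, 20, -28, -32] -> [20, -21, -28, -32, -38, -49] -> [-49, -38, -32, -28, -21, 20] -> [-49, -38, -32, -28, -21]
  [-21, 14, 3, -42, -24, -33, -17, 14, -11, -24] -> [-24, -11, 14, -17, -33, -24, -42, 3, 14, -21] -> [14, 14, 3, -11, -17, -21, -24, -24, -33, -42] -> [-42, -33, -24, -24, -21, -17, -11, 3, 14, 14] -> [-42, -33, -24, -24, -21, -17, -11, 3]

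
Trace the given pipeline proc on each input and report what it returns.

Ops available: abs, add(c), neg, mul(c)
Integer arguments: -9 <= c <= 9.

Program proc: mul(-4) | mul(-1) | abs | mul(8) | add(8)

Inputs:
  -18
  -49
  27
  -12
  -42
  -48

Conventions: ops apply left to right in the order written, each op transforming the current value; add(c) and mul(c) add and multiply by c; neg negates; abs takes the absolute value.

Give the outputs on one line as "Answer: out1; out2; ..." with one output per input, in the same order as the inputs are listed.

Execution, op by op:
  -18 -> 72 -> -72 -> 72 -> 576 -> 584
  -49 -> 196 -> -196 -> 196 -> 1568 -> 1576
  27 -> -108 -> 108 -> 108 -> 864 -> 872
  -12 -> 48 -> -48 -> 48 -> 384 -> 392
  -42 -> 168 -> -168 -> 168 -> 1344 -> 1352
  -48 -> 192 -> -192 -> 192 -> 1536 -> 1544

584; 1576; 872; 392; 1352; 1544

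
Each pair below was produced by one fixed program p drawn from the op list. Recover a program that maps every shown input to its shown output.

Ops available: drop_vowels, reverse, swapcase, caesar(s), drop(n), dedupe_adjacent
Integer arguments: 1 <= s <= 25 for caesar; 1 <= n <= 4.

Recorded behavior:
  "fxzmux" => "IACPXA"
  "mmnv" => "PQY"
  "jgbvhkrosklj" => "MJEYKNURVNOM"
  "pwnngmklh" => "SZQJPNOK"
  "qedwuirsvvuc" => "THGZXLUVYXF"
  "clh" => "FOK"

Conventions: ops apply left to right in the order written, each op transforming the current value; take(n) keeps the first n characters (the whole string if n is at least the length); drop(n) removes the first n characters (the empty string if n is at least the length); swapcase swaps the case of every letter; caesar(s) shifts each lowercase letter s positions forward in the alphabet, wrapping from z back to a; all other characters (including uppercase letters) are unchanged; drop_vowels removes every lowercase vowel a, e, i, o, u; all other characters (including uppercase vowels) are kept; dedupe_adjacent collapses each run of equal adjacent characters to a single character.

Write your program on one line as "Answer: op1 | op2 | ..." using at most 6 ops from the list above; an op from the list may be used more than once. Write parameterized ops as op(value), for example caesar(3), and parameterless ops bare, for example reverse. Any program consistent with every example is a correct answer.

reverse | caesar(3) | swapcase | dedupe_adjacent | reverse

Check, running the answer program on each example:
  "fxzmux" -> "xumzxf" -> "axpcai" -> "AXPCAI" -> "AXPCAI" -> "IACPXA"
  "mmnv" -> "vnmm" -> "yqpp" -> "YQPP" -> "YQP" -> "PQY"
  "jgbvhkrosklj" -> "jlksorkhvbgj" -> "monvrunkyejm" -> "MONVRUNKYEJM" -> "MONVRUNKYEJM" -> "MJEYKNURVNOM"
  "pwnngmklh" -> "hlkmgnnwp" -> "konpjqqzs" -> "KONPJQQZS" -> "KONPJQZS" -> "SZQJPNOK"
  "qedwuirsvvuc" -> "cuvvsriuwdeq" -> "fxyyvulxzght" -> "FXYYVULXZGHT" -> "FXYVULXZGHT" -> "THGZXLUVYXF"
  "clh" -> "hlc" -> "kof" -> "KOF" -> "KOF" -> "FOK"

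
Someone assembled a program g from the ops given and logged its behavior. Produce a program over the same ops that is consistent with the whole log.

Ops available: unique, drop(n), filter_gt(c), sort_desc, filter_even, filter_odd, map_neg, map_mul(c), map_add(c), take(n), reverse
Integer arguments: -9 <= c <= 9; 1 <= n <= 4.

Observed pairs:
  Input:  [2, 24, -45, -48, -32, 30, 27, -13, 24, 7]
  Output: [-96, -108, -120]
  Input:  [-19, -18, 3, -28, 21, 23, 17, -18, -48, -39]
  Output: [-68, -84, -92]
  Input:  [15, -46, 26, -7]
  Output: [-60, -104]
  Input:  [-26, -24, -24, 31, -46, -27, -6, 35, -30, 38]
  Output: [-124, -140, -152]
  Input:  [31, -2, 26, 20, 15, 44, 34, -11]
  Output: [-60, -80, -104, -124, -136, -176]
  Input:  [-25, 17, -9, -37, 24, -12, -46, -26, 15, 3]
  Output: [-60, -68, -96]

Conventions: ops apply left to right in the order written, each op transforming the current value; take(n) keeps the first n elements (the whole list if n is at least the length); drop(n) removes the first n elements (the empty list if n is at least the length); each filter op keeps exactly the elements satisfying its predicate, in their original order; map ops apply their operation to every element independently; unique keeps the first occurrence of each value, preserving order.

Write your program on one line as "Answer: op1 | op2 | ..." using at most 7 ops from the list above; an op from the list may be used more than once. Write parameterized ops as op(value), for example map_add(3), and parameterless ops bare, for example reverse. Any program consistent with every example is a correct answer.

sort_desc | filter_gt(7) | map_neg | sort_desc | unique | map_mul(4)

Check, running the answer program on each example:
  [2, 24, -45, -48, -32, 30, 27, -13, 24, 7] -> [30, 27, 24, 24, 7, 2, -13, -32, -45, -48] -> [30, 27, 24, 24] -> [-30, -27, -24, -24] -> [-24, -24, -27, -30] -> [-24, -27, -30] -> [-96, -108, -120]
  [-19, -18, 3, -28, 21, 23, 17, -18, -48, -39] -> [23, 21, 17, 3, -18, -18, -19, -28, -39, -48] -> [23, 21, 17] -> [-23, -21, -17] -> [-17, -21, -23] -> [-17, -21, -23] -> [-68, -84, -92]
  [15, -46, 26, -7] -> [26, 15, -7, -46] -> [26, 15] -> [-26, -15] -> [-15, -26] -> [-15, -26] -> [-60, -104]
  [-26, -24, -24, 31, -46, -27, -6, 35, -30, 38] -> [38, 35, 31, -6, -24, -24, -26, -27, -30, -46] -> [38, 35, 31] -> [-38, -35, -31] -> [-31, -35, -38] -> [-31, -35, -38] -> [-124, -140, -152]
  [31, -2, 26, 20, 15, 44, 34, -11] -> [44, 34, 31, 26, 20, 15, -2, -11] -> [44, 34, 31, 26, 20, 15] -> [-44, -34, -31, -26, -20, -15] -> [-15, -20, -26, -31, -34, -44] -> [-15, -20, -26, -31, -34, -44] -> [-60, -80, -104, -124, -136, -176]
  [-25, 17, -9, -37, 24, -12, -46, -26, 15, 3] -> [24, 17, 15, 3, -9, -12, -25, -26, -37, -46] -> [24, 17, 15] -> [-24, -17, -15] -> [-15, -17, -24] -> [-15, -17, -24] -> [-60, -68, -96]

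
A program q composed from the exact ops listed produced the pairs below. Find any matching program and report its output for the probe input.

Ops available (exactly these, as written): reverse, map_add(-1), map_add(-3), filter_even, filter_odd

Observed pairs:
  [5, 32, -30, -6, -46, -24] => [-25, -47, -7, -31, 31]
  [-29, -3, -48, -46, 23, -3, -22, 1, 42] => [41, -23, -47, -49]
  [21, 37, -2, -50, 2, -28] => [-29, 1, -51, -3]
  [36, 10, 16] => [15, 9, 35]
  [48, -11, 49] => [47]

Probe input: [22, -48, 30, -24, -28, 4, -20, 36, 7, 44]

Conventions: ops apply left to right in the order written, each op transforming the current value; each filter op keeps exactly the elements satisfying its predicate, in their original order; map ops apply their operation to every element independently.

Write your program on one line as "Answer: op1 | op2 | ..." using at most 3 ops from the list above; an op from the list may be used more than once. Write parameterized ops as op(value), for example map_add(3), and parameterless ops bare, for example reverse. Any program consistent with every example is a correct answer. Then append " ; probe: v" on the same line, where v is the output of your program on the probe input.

reverse | map_add(-1) | filter_odd ; probe: [43, 35, -21, 3, -29, -25, 29, -49, 21]

Check, running the answer program on each example:
  [5, 32, -30, -6, -46, -24] -> [-24, -46, -6, -30, 32, 5] -> [-25, -47, -7, -31, 31, 4] -> [-25, -47, -7, -31, 31]
  [-29, -3, -48, -46, 23, -3, -22, 1, 42] -> [42, 1, -22, -3, 23, -46, -48, -3, -29] -> [41, 0, -23, -4, 22, -47, -49, -4, -30] -> [41, -23, -47, -49]
  [21, 37, -2, -50, 2, -28] -> [-28, 2, -50, -2, 37, 21] -> [-29, 1, -51, -3, 36, 20] -> [-29, 1, -51, -3]
  [36, 10, 16] -> [16, 10, 36] -> [15, 9, 35] -> [15, 9, 35]
  [48, -11, 49] -> [49, -11, 48] -> [48, -12, 47] -> [47]
  probe: [22, -48, 30, -24, -28, 4, -20, 36, 7, 44] -> [44, 7, 36, -20, 4, -28, -24, 30, -48, 22] -> [43, 6, 35, -21, 3, -29, -25, 29, -49, 21] -> [43, 35, -21, 3, -29, -25, 29, -49, 21]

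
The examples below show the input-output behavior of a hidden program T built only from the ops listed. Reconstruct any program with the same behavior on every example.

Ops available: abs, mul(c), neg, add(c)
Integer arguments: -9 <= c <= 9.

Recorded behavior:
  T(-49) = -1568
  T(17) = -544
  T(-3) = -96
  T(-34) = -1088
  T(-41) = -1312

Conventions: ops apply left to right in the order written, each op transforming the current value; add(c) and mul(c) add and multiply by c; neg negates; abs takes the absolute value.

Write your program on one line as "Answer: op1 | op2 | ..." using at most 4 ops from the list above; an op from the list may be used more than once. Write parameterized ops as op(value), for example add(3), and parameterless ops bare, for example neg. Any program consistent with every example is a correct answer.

abs | neg | mul(4) | mul(8)

Check, running the answer program on each example:
  -49 -> 49 -> -49 -> -196 -> -1568
  17 -> 17 -> -17 -> -68 -> -544
  -3 -> 3 -> -3 -> -12 -> -96
  -34 -> 34 -> -34 -> -136 -> -1088
  -41 -> 41 -> -41 -> -164 -> -1312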